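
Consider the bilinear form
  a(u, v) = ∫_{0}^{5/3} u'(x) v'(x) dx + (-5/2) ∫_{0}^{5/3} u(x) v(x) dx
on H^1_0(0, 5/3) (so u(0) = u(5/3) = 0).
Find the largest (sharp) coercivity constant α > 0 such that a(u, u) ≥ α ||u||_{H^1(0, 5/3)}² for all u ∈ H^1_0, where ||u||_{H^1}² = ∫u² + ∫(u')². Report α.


α = (-125 + 18*π^2)/(2*(25 + 9*π^2))

Coercivity of a(·,·) on H^1_0(0, 5/3) means a(u, u) ≥ α ||u||_{H^1}² for every u ∈ H^1_0.
The interval has length L = 5/3, and Poincaré/coercivity depend only on L. Here a(u, u) = ∫(u')² + (-5/2)·∫u².
Here c = -5/2 < 0 with |c| < (π/L)² = 9*π^2/25, so coercivity still holds. The condition a(u,u) ≥ α||u||_{H^1}² reads (1−α)∫(u')² ≥ (α−c)∫u². Any admissible α is ≤ 1 (rapidly oscillating u have ∫u²/∫(u')² → 0), and α = 1 would force 0 ≥ (1−c)∫u², impossible since c < 1; so 1−α > 0. By the sharp Poincaré inequality on H^1_0 of an interval of length L, ∫(u')² ≥ (π/L)²∫u² with equality for the first sine mode sin(π(x−x₀)/L) (x₀ the left endpoint), so the inequality holds for all u iff (1−α)(π/L)² ≥ α − c, i.e. α ≤ ((π/L)² + c)/((π/L)² + 1) = (1 + c(L/π)²)/(1 + (L/π)²). (Direct route, valid since c ≤ 0: Poincaré gives c∫u² ≥ c(L/π)²∫(u')², so a(u,u) ≥ (1 + c(L/π)²)∫(u')², while ||u||_{H^1}² ≤ (1 + (L/π)²)∫(u')²; dividing yields the same α.) With (π/L)² = 9*π^2/25 and c = -5/2, the largest admissible constant is α = ((π/L)² + c)/((π/L)² + 1).
Simplifying, α = (-125 + 18*π^2)/(2*(25 + 9*π^2)).


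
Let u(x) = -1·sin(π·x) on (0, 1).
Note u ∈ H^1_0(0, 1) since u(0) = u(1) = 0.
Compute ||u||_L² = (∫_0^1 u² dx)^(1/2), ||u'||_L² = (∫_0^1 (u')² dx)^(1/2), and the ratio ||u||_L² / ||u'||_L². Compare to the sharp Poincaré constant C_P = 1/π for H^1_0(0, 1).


||u||_L² / ||u'||_L² = 1/π = C_P.

u(x) = -1·sin(π·x), so u'(x) = -π*cos(π*x).
Writing u(x) = A·sin(kπx/L) with A = -1 and k = 1, use ∫_0^L sin²(kπx/L) dx = L/2 and ∫_0^L cos²(kπx/L) dx = L/2.
u² = 1·sin²(π·x) and (u')² = π^2·cos²(π·x), and each of sin², cos² integrates to L/2 = 1/2 over (0, 1).
∫_0^1 u² dx = 1/2, so ||u||_L² = sqrt(2)/2.
∫_0^1 (u')² dx = π^2/2, so ||u'||_L² = sqrt(2)*π/2.
Ratio ||u||_L² / ||u'||_L² = 1/π.
Sharp Poincaré constant on H^1_0(0, 1) is C_P = L/π = 1/π, achieved by sin(π·x).
This is the k = 1 eigenfunction (up to amplitude), so the ratio equals the sharp Poincaré constant exactly.


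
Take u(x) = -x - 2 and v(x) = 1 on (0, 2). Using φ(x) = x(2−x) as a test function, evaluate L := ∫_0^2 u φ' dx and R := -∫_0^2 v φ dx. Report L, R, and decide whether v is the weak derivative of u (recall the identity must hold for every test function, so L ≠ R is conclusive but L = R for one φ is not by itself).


LHS = 4/3, RHS = -4/3. No, v is not the weak derivative of u.

u(x) = -x - 2, classical derivative u'(x) = -1.
φ(x) = x(2−x), so φ'(x) = 2 - 2*x.
Note φ(0) = φ(2) = 0, so the boundary term u·φ vanishes.
LHS = ∫_0^2 u(x) φ'(x) dx = ∫_0^2 (2*x^2 + 2*x - 4) dx. Term by term:
  ∫_0^2 2*x^2 dx = 16/3;  ∫_0^2 2*x dx = 4;  ∫_0^2 -4 dx = -8.
Sum: 16/3 + 4 − 8 = 4/3.
So LHS = 4/3.
∫_0^2 v(x) φ(x) dx = ∫_0^2 (-x^2 + 2*x) dx. Term by term:
  ∫_0^2 -x^2 dx = -8/3;  ∫_0^2 2*x dx = 4.
Sum: -8/3 + 4 = 4/3.
So RHS = -∫_0^2 v(x) φ(x) dx = -4/3.
LHS − RHS = 8/3 ≠ 0, so the identity fails.
(For a valid weak derivative the identity must hold for EVERY test function, in particular this one. The failure shows v is NOT the weak derivative of u.)
Correct weak derivative would be u'(x) = -1.


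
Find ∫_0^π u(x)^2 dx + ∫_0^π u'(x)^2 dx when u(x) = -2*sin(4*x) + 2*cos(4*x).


||u||_{H^1(0,π)}^2 = 68*π

u'(x) = -8*sin(4*x) - 8*cos(4*x).
Expand u² and (u')² and integrate term by term on (0, π), using: for integers n ≥ 1, ∫_0^π sin²(nx) dx = ∫_0^π cos²(nx) dx = π/2; for n ≠ n', ∫_0^π sin(nx)sin(n'x) dx = ∫_0^π cos(nx)cos(n'x) dx = 0; and by product-to-sum, ∫_0^π sin(nx)cos(n'x) dx = ½∫_0^π [sin((n+n')x) + sin((n−n')x)] dx, which is 0 when n+n' is even and 2n/(n²−n'²) when n+n' is odd (it need not vanish on (0, π)).
  u² squared terms: (-2)²·∫sin(4x)² dx = 4·π/2 = 2*π;  (2)²·∫cos(4x)² dx = 4·π/2 = 2*π.
  u² cross terms: 2·(-2)·(2)·∫sin(4x)·cos(4x) dx = -8·(0) = 0.
  So ∫_0^π u² dx = 2*π + 2*π + 0 = 4*π.
  (u')² squared terms: (-8)²·∫cos(4x)² dx = 64·π/2 = 32*π;  (-8)²·∫sin(4x)² dx = 64·π/2 = 32*π.
  (u')² cross terms: 2·(-8)·(-8)·∫cos(4x)·sin(4x) dx = 128·(0) = 0.
  So ∫_0^π (u')² dx = 32*π + 32*π + 0 = 64*π.
||u||_{H^1}^2 = (4*π) + (64*π) = 68*π.


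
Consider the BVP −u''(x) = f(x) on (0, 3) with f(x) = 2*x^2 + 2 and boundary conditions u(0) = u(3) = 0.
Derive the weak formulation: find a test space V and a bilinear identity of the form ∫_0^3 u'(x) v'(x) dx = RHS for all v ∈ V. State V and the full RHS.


V = H^1_0(0, 3) (so v(0) = v(3) = 0); weak form: ∫_0^3 u'v' dx = ∫_0^3 (2*x^2 + 2) v dx for all v ∈ V.

Multiply both sides by a test function v and integrate from 0 to 3:
  ∫_0^3 −u''(x) v(x) dx = ∫_0^3 f(x) v(x) dx.
Integrate the LHS by parts once:
  ∫_0^3 −u'' v dx = −[u'(x) v(x)]_0^3 + ∫_0^3 u'(x) v'(x) dx.
Thus ∫_0^3 u'(x) v'(x) dx = ∫_0^3 f(x) v(x) dx + [u'(x) v(x)]_0^3.
Choose V so that boundary terms are either known or forced to vanish.
u is Dirichlet: u(0) = u(3) = 0. Let V = H^1_0(0, 3); then v(0) = v(3) = 0, and [u' v]_0^3 = 0.
Weak formulation: find u (satisfying any essential BC) such that ∫_0^3 u'(x) v'(x) dx = ∫_0^3 f v dx for all v ∈ V.
Substituting f(x) = 2*x^2 + 2, the right-hand side is ∫_0^3 (2*x^2 + 2) v dx.


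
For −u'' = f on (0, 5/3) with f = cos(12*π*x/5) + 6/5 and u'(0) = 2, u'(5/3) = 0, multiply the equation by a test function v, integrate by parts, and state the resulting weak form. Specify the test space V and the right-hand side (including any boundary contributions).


V = H^1(0, 5/3) (v unrestricted at boundary; u is determined up to an additive constant); weak form: ∫_0^5/3 u'v' dx = ∫_0^5/3 (cos(12*π*x/5) + 6/5) v dx − 2·v(0) for all v ∈ V.

Multiply both sides by a test function v and integrate from 0 to 5/3:
  ∫_0^5/3 −u''(x) v(x) dx = ∫_0^5/3 f(x) v(x) dx.
Integrate the LHS by parts once:
  ∫_0^5/3 −u'' v dx = −[u'(x) v(x)]_0^5/3 + ∫_0^5/3 u'(x) v'(x) dx.
Thus ∫_0^5/3 u'(x) v'(x) dx = ∫_0^5/3 f(x) v(x) dx + [u'(x) v(x)]_0^5/3.
Choose V so that boundary terms are either known or forced to vanish.
u has inhomogeneous Neumann u'(0) = 2, u'(5/3) = 0. [u' v]_0^5/3 = (0)·v(5/3) − (2)·v(0) = − 2·v(0). Take V = H^1(0, 5/3); boundary term becomes part of RHS.
Weak formulation: find u (satisfying any essential BC) such that ∫_0^5/3 u'(x) v'(x) dx = ∫_0^5/3 f v dx − 2·v(0) for all v ∈ V (Neumann data are natural BCs: they enter the RHS as boundary terms).
Substituting f(x) = cos(12*π*x/5) + 6/5, the right-hand side is ∫_0^5/3 (cos(12*π*x/5) + 6/5) v dx − 2·v(0).
Compatibility check (pure Neumann): taking v ≡ 1 ∈ V gives 0 = ∫_0^5/3 f dx + (0) − (2), i.e. ∫_0^5/3 f dx must equal u'(0) − u'(5/3) = 2. Indeed ∫_0^5/3 (cos(12*π*x/5) + 6/5) dx = 2, so the data are compatible. The solution is then unique only up to an additive constant (fix it e.g. by requiring ∫_0^5/3 u dx = 0).


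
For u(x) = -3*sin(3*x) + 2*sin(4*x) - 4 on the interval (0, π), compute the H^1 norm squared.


||u||_{H^1(0,π)}^2 = 16 + 95*π

u'(x) = -9*cos(3*x) + 8*cos(4*x).
Expand u² and (u')² and integrate term by term on (0, π), using: for integers n ≥ 1, ∫_0^π sin²(nx) dx = ∫_0^π cos²(nx) dx = π/2; for n ≠ n', ∫_0^π sin(nx)sin(n'x) dx = ∫_0^π cos(nx)cos(n'x) dx = 0; and by product-to-sum, ∫_0^π sin(nx)cos(n'x) dx = ½∫_0^π [sin((n+n')x) + sin((n−n')x)] dx, which is 0 when n+n' is even and 2n/(n²−n'²) when n+n' is odd (it need not vanish on (0, π)). For the constant mode: ∫_0^π 1 dx = π, ∫_0^π cos(nx) dx = 0, ∫_0^π sin(nx) dx = (1−(−1)^n)/n.
  u² squared terms: (-4)²·∫1 dx = 16·π = 16*π;  (-3)²·∫sin(3x)² dx = 9·π/2 = 9*π/2;  (2)²·∫sin(4x)² dx = 4·π/2 = 2*π.
  u² cross terms: 2·(-4)·(-3)·∫1·sin(3x) dx = 24·(2/3) = 16;  2·(-4)·(2)·∫1·sin(4x) dx = -16·(0) = 0;  2·(-3)·(2)·∫sin(3x)·sin(4x) dx = -12·(0) = 0.
  So ∫_0^π u² dx = 16*π + 9*π/2 + 2*π + 16 + 0 + 0 = 16 + 45*π/2.
  (u')² squared terms: (-9)²·∫cos(3x)² dx = 81·π/2 = 81*π/2;  (8)²·∫cos(4x)² dx = 64·π/2 = 32*π.
  (u')² cross terms: 2·(-9)·(8)·∫cos(3x)·cos(4x) dx = -144·(0) = 0.
  So ∫_0^π (u')² dx = 81*π/2 + 32*π + 0 = 145*π/2.
||u||_{H^1}^2 = (16 + 45*π/2) + (145*π/2) = 16 + 95*π.


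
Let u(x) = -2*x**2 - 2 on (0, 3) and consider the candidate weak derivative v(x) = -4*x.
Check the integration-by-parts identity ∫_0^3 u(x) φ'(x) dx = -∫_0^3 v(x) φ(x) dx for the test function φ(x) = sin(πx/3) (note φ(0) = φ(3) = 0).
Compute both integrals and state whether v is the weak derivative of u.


LHS = 36/π, RHS = 36/π. Yes, v = u' weakly.

u(x) = -2*x**2 - 2, classical derivative u'(x) = -4*x.
φ(x) = sin(πx/3), so φ'(x) = π*cos(π*x/3)/3.
Note φ(0) = φ(3) = 0, so the boundary term u·φ vanishes.
LHS = ∫_0^3 u(x) φ'(x) dx = ∫_0^3 (-2*π*x^2*cos(π*x/3)/3 - 2*π*cos(π*x/3)/3) dx. Term by term:
  ∫_0^3 -2*π*cos(π*x/3)/3 dx = 0;  ∫_0^3 -2*π*x^2*cos(π*x/3)/3 dx = 36/π.
Sum: 0 + 36/π = 36/π.
So LHS = 36/π.
∫_0^3 v(x) φ(x) dx = ∫_0^3 (-4*x*sin(π*x/3)) dx. Term by term:
  ∫_0^3 -4*x*sin(π*x/3) dx = -36/π.
So RHS = -∫_0^3 v(x) φ(x) dx = 36/π.
LHS = RHS, so the identity holds for this test φ.
Moreover u is smooth here and v(x) = u'(x) = -4*x pointwise, so the identity holds for every test function. Hence v is the weak derivative of u.


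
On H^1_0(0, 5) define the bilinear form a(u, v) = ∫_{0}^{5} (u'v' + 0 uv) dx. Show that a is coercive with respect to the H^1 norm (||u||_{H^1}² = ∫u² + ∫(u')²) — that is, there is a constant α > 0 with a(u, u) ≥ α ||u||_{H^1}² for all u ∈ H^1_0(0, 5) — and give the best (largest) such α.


α = π^2/(π^2 + 25)

Coercivity of a(·,·) on H^1_0(0, 5) means a(u, u) ≥ α ||u||_{H^1}² for every u ∈ H^1_0.
The interval has length L = 5, and Poincaré/coercivity depend only on L. Here a(u, u) = ∫(u')² + (0)·∫u².
Here c = 0, so a(u,u) = ∫(u')² alone. The condition a(u,u) ≥ α||u||_{H^1}² reads (1−α)∫(u')² ≥ (α−c)∫u². Any admissible α is ≤ 1 (rapidly oscillating u have ∫u²/∫(u')² → 0), and α = 1 would force 0 ≥ (1−c)∫u², impossible since c < 1; so 1−α > 0. By the sharp Poincaré inequality on H^1_0 of an interval of length L, ∫(u')² ≥ (π/L)²∫u² with equality for the first sine mode sin(π(x−x₀)/L) (x₀ the left endpoint), so the inequality holds for all u iff (1−α)(π/L)² ≥ α − c, i.e. α ≤ ((π/L)² + c)/((π/L)² + 1) = (1 + c(L/π)²)/(1 + (L/π)²). (Direct route, valid since c ≤ 0: Poincaré gives c∫u² ≥ c(L/π)²∫(u')², so a(u,u) ≥ (1 + c(L/π)²)∫(u')², while ||u||_{H^1}² ≤ (1 + (L/π)²)∫(u')²; dividing yields the same α.) With (π/L)² = π^2/25 and c = 0, the largest admissible constant is α = ((π/L)² + c)/((π/L)² + 1).
Simplifying, α = π^2/(π^2 + 25).


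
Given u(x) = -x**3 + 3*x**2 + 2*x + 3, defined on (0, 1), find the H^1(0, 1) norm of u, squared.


||u||_{H^1}^2 = 8563/210

The H^1 norm (squared) on an interval (0, L) is
  ||u||_{H^1}^2 = ∫_0^L u(x)^2 dx + ∫_0^L u'(x)^2 dx.
Compute u'(x) = -3*x**2 + 6*x + 2.
Then u(x)^2 = x**6 - 6*x**5 + 5*x**4 + 6*x**3 + 22*x**2 + 12*x + 9 and u'(x)^2 = 9*x**4 - 36*x**3 + 24*x**2 + 24*x + 4.
Integrate each monomial from 0 to 1 using ∫_0^1 c·x^n dx = c·1^(n+1)/(n+1):
  ∫_0^1 u(x)^2 dx = ∫_0^1 (x^6 - 6*x^5 + 5*x^4 + 6*x^3 + 22*x^2 + 12*x + 9) dx. Term by term:
    ∫_0^1 x^6 dx = 1/7;  ∫_0^1 -6*x^5 dx = -1;  ∫_0^1 5*x^4 dx = 1;
    ∫_0^1 6*x^3 dx = 3/2;  ∫_0^1 22*x^2 dx = 22/3;  ∫_0^1 12*x dx = 6;
    ∫_0^1 9 dx = 9.
  Sum: 1/7 − 1 + 1 + 3/2 + 22/3 + 6 + 9 = 1007/42.
  ∫_0^1 u'(x)^2 dx = ∫_0^1 (9*x^4 - 36*x^3 + 24*x^2 + 24*x + 4) dx. Term by term:
    ∫_0^1 9*x^4 dx = 9/5;  ∫_0^1 -36*x^3 dx = -9;  ∫_0^1 24*x^2 dx = 8;
    ∫_0^1 24*x dx = 12;  ∫_0^1 4 dx = 4.
  Sum: 9/5 − 9 + 8 + 12 + 4 = 84/5.
Adding: ||u||_{H^1}^2 = 1007/42 + 84/5 = 8563/210.


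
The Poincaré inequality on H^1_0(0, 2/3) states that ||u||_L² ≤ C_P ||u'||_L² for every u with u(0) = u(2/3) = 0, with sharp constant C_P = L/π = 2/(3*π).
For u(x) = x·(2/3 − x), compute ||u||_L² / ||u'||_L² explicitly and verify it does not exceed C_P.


||u||_L² / ||u'||_L² = sqrt(10)/15 < C_P = 2/(3*π).

u(x) = x·(2/3 − x), so u'(x) = 2/3 - 2*x.
u(x) = x·(2/3 − x) vanishes at x = 0 and x = 2/3, so u ∈ H^1_0(0, 2/3). Differentiate via the product rule and integrate the resulting polynomials term by term.
  ∫_0^2/3 u² dx = ∫_0^2/3 (x^4 - 4*x^3/3 + 4*x^2/9) dx. Term by term:
    ∫_0^2/3 x^4 dx = 32/1215;  ∫_0^2/3 -4*x^3/3 dx = -16/243;  ∫_0^2/3 4*x^2/9 dx = 32/729.
  Sum: 32/1215 − 16/243 + 32/729 = 16/3645.
  ∫_0^2/3 (u')² dx = ∫_0^2/3 (4*x^2 - 8*x/3 + 4/9) dx. Term by term:
    ∫_0^2/3 4*x^2 dx = 32/81;  ∫_0^2/3 -8*x/3 dx = -16/27;  ∫_0^2/3 4/9 dx = 8/27.
  Sum: 32/81 − 16/27 + 8/27 = 8/81.
∫_0^2/3 u² dx = 16/3645, so ||u||_L² = 4*sqrt(5)/135.
∫_0^2/3 (u')² dx = 8/81, so ||u'||_L² = 2*sqrt(2)/9.
Ratio ||u||_L² / ||u'||_L² = sqrt(10)/15.
Sharp Poincaré constant on H^1_0(0, 2/3) is C_P = L/π = 2/(3*π), achieved by sin(3*π/2·x).
A polynomial bump cannot attain the sharp Poincaré constant (only the first sine eigenfunction does), so the ratio is strictly less than C_P, consistent with ||u||_L² ≤ C_P ||u'||_L².


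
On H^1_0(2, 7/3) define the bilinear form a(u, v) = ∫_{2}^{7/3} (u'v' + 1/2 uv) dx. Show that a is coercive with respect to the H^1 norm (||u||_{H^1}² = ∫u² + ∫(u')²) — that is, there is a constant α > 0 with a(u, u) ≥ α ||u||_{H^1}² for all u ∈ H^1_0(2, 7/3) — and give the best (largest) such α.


α = (1 + 18*π^2)/(2*(1 + 9*π^2))

Coercivity of a(·,·) on H^1_0(2, 7/3) means a(u, u) ≥ α ||u||_{H^1}² for every u ∈ H^1_0.
The interval has length L = 1/3, and Poincaré/coercivity depend only on L. Here a(u, u) = ∫(u')² + (1/2)·∫u².
Here 0 < c = 1/2 < 1. The condition a(u,u) ≥ α||u||_{H^1}² reads (1−α)∫(u')² ≥ (α−c)∫u². Any admissible α is ≤ 1 (rapidly oscillating u have ∫u²/∫(u')² → 0), and α = 1 would force 0 ≥ (1−c)∫u², impossible since c < 1; so 1−α > 0. By the sharp Poincaré inequality on H^1_0 of an interval of length L, ∫(u')² ≥ (π/L)²∫u² with equality for the first sine mode sin(π(x−x₀)/L) (x₀ the left endpoint), so the inequality holds for all u iff (1−α)(π/L)² ≥ α − c, i.e. α ≤ ((π/L)² + c)/((π/L)² + 1) = (1 + c(L/π)²)/(1 + (L/π)²). With (π/L)² = 9*π^2 and c = 1/2, the largest admissible constant is α = ((π/L)² + c)/((π/L)² + 1).
Simplifying, α = (1 + 18*π^2)/(2*(1 + 9*π^2)).


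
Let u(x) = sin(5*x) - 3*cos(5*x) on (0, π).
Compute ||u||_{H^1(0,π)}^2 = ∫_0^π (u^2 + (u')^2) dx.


||u||_{H^1(0,π)}^2 = 130*π

u'(x) = 15*sin(5*x) + 5*cos(5*x).
Expand u² and (u')² and integrate term by term on (0, π), using: for integers n ≥ 1, ∫_0^π sin²(nx) dx = ∫_0^π cos²(nx) dx = π/2; for n ≠ n', ∫_0^π sin(nx)sin(n'x) dx = ∫_0^π cos(nx)cos(n'x) dx = 0; and by product-to-sum, ∫_0^π sin(nx)cos(n'x) dx = ½∫_0^π [sin((n+n')x) + sin((n−n')x)] dx, which is 0 when n+n' is even and 2n/(n²−n'²) when n+n' is odd (it need not vanish on (0, π)).
  u² squared terms: (-3)²·∫cos(5x)² dx = 9·π/2 = 9*π/2;  (1)²·∫sin(5x)² dx = 1·π/2 = π/2.
  u² cross terms: 2·(-3)·(1)·∫cos(5x)·sin(5x) dx = -6·(0) = 0.
  So ∫_0^π u² dx = 9*π/2 + π/2 + 0 = 5*π.
  (u')² squared terms: (5)²·∫cos(5x)² dx = 25·π/2 = 25*π/2;  (15)²·∫sin(5x)² dx = 225·π/2 = 225*π/2.
  (u')² cross terms: 2·(5)·(15)·∫cos(5x)·sin(5x) dx = 150·(0) = 0.
  So ∫_0^π (u')² dx = 25*π/2 + 225*π/2 + 0 = 125*π.
||u||_{H^1}^2 = (5*π) + (125*π) = 130*π.


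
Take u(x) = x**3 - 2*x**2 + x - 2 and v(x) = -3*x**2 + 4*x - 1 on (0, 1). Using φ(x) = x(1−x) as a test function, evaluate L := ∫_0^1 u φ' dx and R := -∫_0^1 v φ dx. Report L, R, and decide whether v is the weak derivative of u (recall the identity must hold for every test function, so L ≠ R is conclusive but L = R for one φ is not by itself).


LHS = 1/60, RHS = -1/60. No, v is not the weak derivative of u.

u(x) = x**3 - 2*x**2 + x - 2, classical derivative u'(x) = 3*x**2 - 4*x + 1.
φ(x) = x(1−x), so φ'(x) = 1 - 2*x.
Note φ(0) = φ(1) = 0, so the boundary term u·φ vanishes.
LHS = ∫_0^1 u(x) φ'(x) dx = ∫_0^1 (-2*x^4 + 5*x^3 - 4*x^2 + 5*x - 2) dx. Term by term:
  ∫_0^1 -2*x^4 dx = -2/5;  ∫_0^1 5*x^3 dx = 5/4;  ∫_0^1 -4*x^2 dx = -4/3;
  ∫_0^1 5*x dx = 5/2;  ∫_0^1 -2 dx = -2.
Sum: -2/5 + 5/4 − 4/3 + 5/2 − 2 = 1/60.
So LHS = 1/60.
∫_0^1 v(x) φ(x) dx = ∫_0^1 (3*x^4 - 7*x^3 + 5*x^2 - x) dx. Term by term:
  ∫_0^1 3*x^4 dx = 3/5;  ∫_0^1 -7*x^3 dx = -7/4;  ∫_0^1 5*x^2 dx = 5/3;
  ∫_0^1 -x dx = -1/2.
Sum: 3/5 − 7/4 + 5/3 − 1/2 = 1/60.
So RHS = -∫_0^1 v(x) φ(x) dx = -1/60.
LHS − RHS = 1/30 ≠ 0, so the identity fails.
(For a valid weak derivative the identity must hold for EVERY test function, in particular this one. The failure shows v is NOT the weak derivative of u.)
Correct weak derivative would be u'(x) = 3*x**2 - 4*x + 1.


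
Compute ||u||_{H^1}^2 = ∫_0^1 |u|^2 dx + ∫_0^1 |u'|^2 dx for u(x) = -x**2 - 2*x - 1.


||u||_{H^1}^2 = 233/15

The H^1 norm (squared) on an interval (0, L) is
  ||u||_{H^1}^2 = ∫_0^L u(x)^2 dx + ∫_0^L u'(x)^2 dx.
Compute u'(x) = -2*x - 2.
Then u(x)^2 = x**4 + 4*x**3 + 6*x**2 + 4*x + 1 and u'(x)^2 = 4*x**2 + 8*x + 4.
Integrate each monomial from 0 to 1 using ∫_0^1 c·x^n dx = c·1^(n+1)/(n+1):
  ∫_0^1 u(x)^2 dx = ∫_0^1 (x^4 + 4*x^3 + 6*x^2 + 4*x + 1) dx. Term by term:
    ∫_0^1 x^4 dx = 1/5;  ∫_0^1 4*x^3 dx = 1;  ∫_0^1 6*x^2 dx = 2;
    ∫_0^1 4*x dx = 2;  ∫_0^1 1 dx = 1.
  Sum: 1/5 + 1 + 2 + 2 + 1 = 31/5.
  ∫_0^1 u'(x)^2 dx = ∫_0^1 (4*x^2 + 8*x + 4) dx. Term by term:
    ∫_0^1 4*x^2 dx = 4/3;  ∫_0^1 8*x dx = 4;  ∫_0^1 4 dx = 4.
  Sum: 4/3 + 4 + 4 = 28/3.
Adding: ||u||_{H^1}^2 = 31/5 + 28/3 = 233/15.


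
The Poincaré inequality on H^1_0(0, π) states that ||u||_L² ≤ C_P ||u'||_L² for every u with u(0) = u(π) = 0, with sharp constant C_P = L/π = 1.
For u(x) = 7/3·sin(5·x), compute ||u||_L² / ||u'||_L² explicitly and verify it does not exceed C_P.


||u||_L² / ||u'||_L² = 1/5 < C_P = 1.

u(x) = 7/3·sin(5·x), so u'(x) = 35*cos(5*x)/3.
Writing u(x) = A·sin(kπx/L) with A = 7/3 and k = 5, use ∫_0^L sin²(kπx/L) dx = L/2 and ∫_0^L cos²(kπx/L) dx = L/2.
u² = 49/9·sin²(5·x) and (u')² = 1225/9·cos²(5·x), and each of sin², cos² integrates to L/2 = π/2 over (0, π).
∫_0^π u² dx = 49*π/18, so ||u||_L² = 7*sqrt(2)*sqrt(π)/6.
∫_0^π (u')² dx = 1225*π/18, so ||u'||_L² = 35*sqrt(2)*sqrt(π)/6.
Ratio ||u||_L² / ||u'||_L² = 1/5.
Sharp Poincaré constant on H^1_0(0, π) is C_P = L/π = 1, achieved by sin(x).
This is the k = 5 harmonic; the ratio L/(kπ) is strictly less than C_P = L/π, consistent with the sharp inequality ||u||_L² ≤ C_P ||u'||_L².


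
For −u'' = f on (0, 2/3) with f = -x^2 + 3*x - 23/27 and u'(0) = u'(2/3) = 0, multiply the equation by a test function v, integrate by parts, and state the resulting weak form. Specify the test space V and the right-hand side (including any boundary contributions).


V = H^1(0, 2/3) (no boundary constraint on v; u is determined up to an additive constant); weak form: ∫_0^2/3 u'v' dx = ∫_0^2/3 (-x^2 + 3*x - 23/27) v dx for all v ∈ V.

Multiply both sides by a test function v and integrate from 0 to 2/3:
  ∫_0^2/3 −u''(x) v(x) dx = ∫_0^2/3 f(x) v(x) dx.
Integrate the LHS by parts once:
  ∫_0^2/3 −u'' v dx = −[u'(x) v(x)]_0^2/3 + ∫_0^2/3 u'(x) v'(x) dx.
Thus ∫_0^2/3 u'(x) v'(x) dx = ∫_0^2/3 f(x) v(x) dx + [u'(x) v(x)]_0^2/3.
Choose V so that boundary terms are either known or forced to vanish.
u has homogeneous Neumann: u'(0) = u'(2/3) = 0. So [u' v]_0^2/3 = 0·v(2/3) − 0·v(0) = 0 for any v; take V = H^1(0, 2/3).
Weak formulation: find u (satisfying any essential BC) such that ∫_0^2/3 u'(x) v'(x) dx = ∫_0^2/3 f v dx for all v ∈ V (homogeneous Neumann, so boundary terms vanish).
Substituting f(x) = -x^2 + 3*x - 23/27, the right-hand side is ∫_0^2/3 (-x^2 + 3*x - 23/27) v dx.
Compatibility check (pure Neumann): taking v ≡ 1 ∈ V gives 0 = ∫_0^2/3 f dx + (0) − (0), i.e. ∫_0^2/3 f dx must equal u'(0) − u'(2/3) = 0. Indeed ∫_0^2/3 (-x^2 + 3*x - 23/27) dx = 0, so the data are compatible. The solution is then unique only up to an additive constant (fix it e.g. by requiring ∫_0^2/3 u dx = 0).


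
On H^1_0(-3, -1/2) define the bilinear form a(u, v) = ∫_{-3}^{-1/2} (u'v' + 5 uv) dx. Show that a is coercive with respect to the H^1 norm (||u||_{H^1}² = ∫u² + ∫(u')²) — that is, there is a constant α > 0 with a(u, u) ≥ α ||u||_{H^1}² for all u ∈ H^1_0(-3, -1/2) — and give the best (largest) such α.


α = 1

Coercivity of a(·,·) on H^1_0(-3, -1/2) means a(u, u) ≥ α ||u||_{H^1}² for every u ∈ H^1_0.
The interval has length L = 5/2, and Poincaré/coercivity depend only on L. Here a(u, u) = ∫(u')² + (5)·∫u².
Here c = 5 ≥ 1, so a(u,u) = ∫(u')² + c∫u² ≥ ∫(u')² + ∫u² = ||u||_{H^1}², i.e. α = 1 works. No larger α is possible: a(u,u) ≥ α||u||_{H^1}² means (1−α)∫(u')² ≥ (α−c)∫u², and for the modes u_n = sin(nπ(x−x₀)/L) (x₀ the left endpoint) one has ∫u_n²/∫(u_n')² = (L/(nπ))² → 0, so a(u_n,u_n)/||u_n||_{H^1}² → 1. Hence the optimal constant is α = 1.
Therefore α = 1.


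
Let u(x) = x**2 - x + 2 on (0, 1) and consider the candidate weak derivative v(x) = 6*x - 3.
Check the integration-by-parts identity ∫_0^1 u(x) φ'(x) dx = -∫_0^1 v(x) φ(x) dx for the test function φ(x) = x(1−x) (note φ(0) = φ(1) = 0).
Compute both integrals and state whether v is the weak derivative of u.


LHS = 0, RHS = 0. No, v is not the weak derivative of u.

u(x) = x**2 - x + 2, classical derivative u'(x) = 2*x - 1.
φ(x) = x(1−x), so φ'(x) = 1 - 2*x.
Note φ(0) = φ(1) = 0, so the boundary term u·φ vanishes.
LHS = ∫_0^1 u(x) φ'(x) dx = ∫_0^1 (-2*x^3 + 3*x^2 - 5*x + 2) dx. Term by term:
  ∫_0^1 -2*x^3 dx = -1/2;  ∫_0^1 3*x^2 dx = 1;  ∫_0^1 -5*x dx = -5/2;
  ∫_0^1 2 dx = 2.
Sum: -1/2 + 1 − 5/2 + 2 = 0.
So LHS = 0.
∫_0^1 v(x) φ(x) dx = ∫_0^1 (-6*x^3 + 9*x^2 - 3*x) dx. Term by term:
  ∫_0^1 -6*x^3 dx = -3/2;  ∫_0^1 9*x^2 dx = 3;  ∫_0^1 -3*x dx = -3/2.
Sum: -3/2 + 3 − 3/2 = 0.
So RHS = -∫_0^1 v(x) φ(x) dx = 0.
LHS = RHS, so the identity holds for this particular φ. But this is necessary, not sufficient: a weak derivative must satisfy the identity for EVERY test function in C_c^∞(0, 1).
Here u is smooth, so its weak derivative equals its classical derivative u'(x) = 2*x - 1. Since v(x) = 6*x - 3 ≠ u'(x), v is NOT the weak derivative of u — the agreement for this single φ is a coincidence (the difference v − u' happens to be L²-orthogonal to this φ).


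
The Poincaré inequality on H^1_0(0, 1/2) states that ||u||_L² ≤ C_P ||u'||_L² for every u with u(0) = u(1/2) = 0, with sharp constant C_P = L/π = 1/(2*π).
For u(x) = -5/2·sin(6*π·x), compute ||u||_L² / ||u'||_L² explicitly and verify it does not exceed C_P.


||u||_L² / ||u'||_L² = 1/(6*π) < C_P = 1/(2*π).

u(x) = -5/2·sin(6*π·x), so u'(x) = -15*π*cos(6*π*x).
Writing u(x) = A·sin(kπx/L) with A = -5/2 and k = 3, use ∫_0^L sin²(kπx/L) dx = L/2 and ∫_0^L cos²(kπx/L) dx = L/2.
u² = 25/4·sin²(6*π·x) and (u')² = 225*π^2·cos²(6*π·x), and each of sin², cos² integrates to L/2 = 1/4 over (0, 1/2).
∫_0^1/2 u² dx = 25/16, so ||u||_L² = 5/4.
∫_0^1/2 (u')² dx = 225*π^2/4, so ||u'||_L² = 15*π/2.
Ratio ||u||_L² / ||u'||_L² = 1/(6*π).
Sharp Poincaré constant on H^1_0(0, 1/2) is C_P = L/π = 1/(2*π), achieved by sin(2*π·x).
This is the k = 3 harmonic; the ratio L/(kπ) is strictly less than C_P = L/π, consistent with the sharp inequality ||u||_L² ≤ C_P ||u'||_L².


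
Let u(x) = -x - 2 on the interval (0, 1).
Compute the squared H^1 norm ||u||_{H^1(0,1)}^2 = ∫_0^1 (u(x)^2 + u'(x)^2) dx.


||u||_{H^1}^2 = 22/3

The H^1 norm (squared) on an interval (0, L) is
  ||u||_{H^1}^2 = ∫_0^L u(x)^2 dx + ∫_0^L u'(x)^2 dx.
Compute u'(x) = -1.
Then u(x)^2 = x**2 + 4*x + 4 and u'(x)^2 = 1.
Integrate each monomial from 0 to 1 using ∫_0^1 c·x^n dx = c·1^(n+1)/(n+1):
  ∫_0^1 u(x)^2 dx = ∫_0^1 (x^2 + 4*x + 4) dx. Term by term:
    ∫_0^1 x^2 dx = 1/3;  ∫_0^1 4*x dx = 2;  ∫_0^1 4 dx = 4.
  Sum: 1/3 + 2 + 4 = 19/3.
  ∫_0^1 u'(x)^2 dx = ∫_0^1 (1) dx. Term by term:
    ∫_0^1 1 dx = 1.
Adding: ||u||_{H^1}^2 = 19/3 + 1 = 22/3.


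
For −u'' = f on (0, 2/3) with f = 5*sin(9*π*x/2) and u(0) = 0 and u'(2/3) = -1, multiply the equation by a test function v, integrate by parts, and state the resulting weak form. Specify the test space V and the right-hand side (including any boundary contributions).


V = {v ∈ H^1(0, 2/3) : v(0) = 0} (test functions vanish at x = 0 where u is specified); weak form: ∫_0^2/3 u'v' dx = ∫_0^2/3 (5*sin(9*π*x/2)) v dx − v(2/3) for all v ∈ V.

Multiply both sides by a test function v and integrate from 0 to 2/3:
  ∫_0^2/3 −u''(x) v(x) dx = ∫_0^2/3 f(x) v(x) dx.
Integrate the LHS by parts once:
  ∫_0^2/3 −u'' v dx = −[u'(x) v(x)]_0^2/3 + ∫_0^2/3 u'(x) v'(x) dx.
Thus ∫_0^2/3 u'(x) v'(x) dx = ∫_0^2/3 f(x) v(x) dx + [u'(x) v(x)]_0^2/3.
Choose V so that boundary terms are either known or forced to vanish.
Mixed BC: u(0) = 0 (Dirichlet) and u'(2/3) = -1 (Neumann). Define V = {v ∈ H^1(0, 2/3) : v(0) = 0}. Then [u' v]_0^2/3 = u'(2/3)·v(2/3) − u'(0)·0 = − v(2/3).
Weak formulation: find u (satisfying any essential BC) such that ∫_0^2/3 u'(x) v'(x) dx = ∫_0^2/3 f v dx − v(2/3) for all v ∈ V (Dirichlet at 0 absorbed into V; Neumann datum at x = 2/3 contributes the boundary term).
Substituting f(x) = 5*sin(9*π*x/2), the right-hand side is ∫_0^2/3 (5*sin(9*π*x/2)) v dx − v(2/3).


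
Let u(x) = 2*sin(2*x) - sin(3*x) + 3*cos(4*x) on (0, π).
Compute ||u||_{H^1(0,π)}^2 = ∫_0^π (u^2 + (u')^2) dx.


||u||_{H^1(0,π)}^2 = 612/7 + 183*π/2

u'(x) = -12*sin(4*x) + 4*cos(2*x) - 3*cos(3*x).
Expand u² and (u')² and integrate term by term on (0, π), using: for integers n ≥ 1, ∫_0^π sin²(nx) dx = ∫_0^π cos²(nx) dx = π/2; for n ≠ n', ∫_0^π sin(nx)sin(n'x) dx = ∫_0^π cos(nx)cos(n'x) dx = 0; and by product-to-sum, ∫_0^π sin(nx)cos(n'x) dx = ½∫_0^π [sin((n+n')x) + sin((n−n')x)] dx, which is 0 when n+n' is even and 2n/(n²−n'²) when n+n' is odd (it need not vanish on (0, π)).
  u² squared terms: (-1)²·∫sin(3x)² dx = 1·π/2 = π/2;  (2)²·∫sin(2x)² dx = 4·π/2 = 2*π;  (3)²·∫cos(4x)² dx = 9·π/2 = 9*π/2.
  u² cross terms: 2·(-1)·(2)·∫sin(3x)·sin(2x) dx = -4·(0) = 0;  2·(-1)·(3)·∫sin(3x)·cos(4x) dx = -6·(-6/7) = 36/7;  2·(2)·(3)·∫sin(2x)·cos(4x) dx = 12·(0) = 0.
  So ∫_0^π u² dx = π/2 + 2*π + 9*π/2 + 0 + 36/7 + 0 = 36/7 + 7*π.
  (u')² squared terms: (-12)²·∫sin(4x)² dx = 144·π/2 = 72*π;  (-3)²·∫cos(3x)² dx = 9·π/2 = 9*π/2;  (4)²·∫cos(2x)² dx = 16·π/2 = 8*π.
  (u')² cross terms: 2·(-12)·(-3)·∫sin(4x)·cos(3x) dx = 72·(8/7) = 576/7;  2·(-12)·(4)·∫sin(4x)·cos(2x) dx = -96·(0) = 0;  2·(-3)·(4)·∫cos(3x)·cos(2x) dx = -24·(0) = 0.
  So ∫_0^π (u')² dx = 72*π + 9*π/2 + 8*π + 576/7 + 0 + 0 = 576/7 + 169*π/2.
||u||_{H^1}^2 = (36/7 + 7*π) + (576/7 + 169*π/2) = 612/7 + 183*π/2.


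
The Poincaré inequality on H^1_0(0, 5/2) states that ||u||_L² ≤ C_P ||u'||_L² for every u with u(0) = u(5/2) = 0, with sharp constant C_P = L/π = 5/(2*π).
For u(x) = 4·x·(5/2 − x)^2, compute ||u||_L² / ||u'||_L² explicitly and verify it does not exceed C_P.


||u||_L² / ||u'||_L² = 5*sqrt(14)/28 < C_P = 5/(2*π).

u(x) = 4·x·(5/2 − x)^2, so u'(x) = (2*x - 5)*(6*x - 5).
u(x) = 4·x·(5/2 − x)^2 vanishes at x = 0 and x = 5/2, so u ∈ H^1_0(0, 5/2). Differentiate via the product rule and integrate the resulting polynomials term by term.
  ∫_0^5/2 u² dx = ∫_0^5/2 (16*x^6 - 160*x^5 + 600*x^4 - 1000*x^3 + 625*x^2) dx. Term by term:
    ∫_0^5/2 16*x^6 dx = 78125/56;  ∫_0^5/2 -160*x^5 dx = -78125/12;  ∫_0^5/2 600*x^4 dx = 46875/4;
    ∫_0^5/2 -1000*x^3 dx = -78125/8;  ∫_0^5/2 625*x^2 dx = 78125/24.
  Sum: 78125/56 − 78125/12 + 46875/4 − 78125/8 + 78125/24 = 15625/168.
  ∫_0^5/2 (u')² dx = ∫_0^5/2 (144*x^4 - 960*x^3 + 2200*x^2 - 2000*x + 625) dx. Term by term:
    ∫_0^5/2 144*x^4 dx = 5625/2;  ∫_0^5/2 -960*x^3 dx = -9375;  ∫_0^5/2 2200*x^2 dx = 34375/3;
    ∫_0^5/2 -2000*x dx = -6250;  ∫_0^5/2 625 dx = 3125/2.
  Sum: 5625/2 − 9375 + 34375/3 − 6250 + 3125/2 = 625/3.
∫_0^5/2 u² dx = 15625/168, so ||u||_L² = 125*sqrt(42)/84.
∫_0^5/2 (u')² dx = 625/3, so ||u'||_L² = 25*sqrt(3)/3.
Ratio ||u||_L² / ||u'||_L² = 5*sqrt(14)/28.
Sharp Poincaré constant on H^1_0(0, 5/2) is C_P = L/π = 5/(2*π), achieved by sin(2*π/5·x).
A polynomial bump cannot attain the sharp Poincaré constant (only the first sine eigenfunction does), so the ratio is strictly less than C_P, consistent with ||u||_L² ≤ C_P ||u'||_L².


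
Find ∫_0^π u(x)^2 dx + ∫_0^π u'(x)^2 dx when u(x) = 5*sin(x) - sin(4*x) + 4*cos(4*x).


||u||_{H^1(0,π)}^2 = -272/3 + 339*π/2

u'(x) = -16*sin(4*x) + 5*cos(x) - 4*cos(4*x).
Expand u² and (u')² and integrate term by term on (0, π), using: for integers n ≥ 1, ∫_0^π sin²(nx) dx = ∫_0^π cos²(nx) dx = π/2; for n ≠ n', ∫_0^π sin(nx)sin(n'x) dx = ∫_0^π cos(nx)cos(n'x) dx = 0; and by product-to-sum, ∫_0^π sin(nx)cos(n'x) dx = ½∫_0^π [sin((n+n')x) + sin((n−n')x)] dx, which is 0 when n+n' is even and 2n/(n²−n'²) when n+n' is odd (it need not vanish on (0, π)).
  u² squared terms: (-1)²·∫sin(4x)² dx = 1·π/2 = π/2;  (4)²·∫cos(4x)² dx = 16·π/2 = 8*π;  (5)²·∫sin(x)² dx = 25·π/2 = 25*π/2.
  u² cross terms: 2·(-1)·(4)·∫sin(4x)·cos(4x) dx = -8·(0) = 0;  2·(-1)·(5)·∫sin(4x)·sin(x) dx = -10·(0) = 0;  2·(4)·(5)·∫cos(4x)·sin(x) dx = 40·(-2/15) = -16/3.
  So ∫_0^π u² dx = π/2 + 8*π + 25*π/2 + 0 + 0 − 16/3 = -16/3 + 21*π.
  (u')² squared terms: (-16)²·∫sin(4x)² dx = 256·π/2 = 128*π;  (-4)²·∫cos(4x)² dx = 16·π/2 = 8*π;  (5)²·∫cos(x)² dx = 25·π/2 = 25*π/2.
  (u')² cross terms: 2·(-16)·(-4)·∫sin(4x)·cos(4x) dx = 128·(0) = 0;  2·(-16)·(5)·∫sin(4x)·cos(x) dx = -160·(8/15) = -256/3;  2·(-4)·(5)·∫cos(4x)·cos(x) dx = -40·(0) = 0.
  So ∫_0^π (u')² dx = 128*π + 8*π + 25*π/2 + 0 − 256/3 + 0 = -256/3 + 297*π/2.
||u||_{H^1}^2 = (-16/3 + 21*π) + (-256/3 + 297*π/2) = -272/3 + 339*π/2.


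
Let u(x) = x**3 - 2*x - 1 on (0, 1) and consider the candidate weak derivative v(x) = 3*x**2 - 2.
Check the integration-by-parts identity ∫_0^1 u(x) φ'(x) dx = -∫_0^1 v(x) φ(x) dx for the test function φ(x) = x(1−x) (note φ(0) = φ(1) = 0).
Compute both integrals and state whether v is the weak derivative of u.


LHS = 11/60, RHS = 11/60. Yes, v = u' weakly.

u(x) = x**3 - 2*x - 1, classical derivative u'(x) = 3*x**2 - 2.
φ(x) = x(1−x), so φ'(x) = 1 - 2*x.
Note φ(0) = φ(1) = 0, so the boundary term u·φ vanishes.
LHS = ∫_0^1 u(x) φ'(x) dx = ∫_0^1 (-2*x^4 + x^3 + 4*x^2 - 1) dx. Term by term:
  ∫_0^1 -2*x^4 dx = -2/5;  ∫_0^1 x^3 dx = 1/4;  ∫_0^1 4*x^2 dx = 4/3;
  ∫_0^1 -1 dx = -1.
Sum: -2/5 + 1/4 + 4/3 − 1 = 11/60.
So LHS = 11/60.
∫_0^1 v(x) φ(x) dx = ∫_0^1 (-3*x^4 + 3*x^3 + 2*x^2 - 2*x) dx. Term by term:
  ∫_0^1 -3*x^4 dx = -3/5;  ∫_0^1 3*x^3 dx = 3/4;  ∫_0^1 2*x^2 dx = 2/3;
  ∫_0^1 -2*x dx = -1.
Sum: -3/5 + 3/4 + 2/3 − 1 = -11/60.
So RHS = -∫_0^1 v(x) φ(x) dx = 11/60.
LHS = RHS, so the identity holds for this test φ.
Moreover u is smooth here and v(x) = u'(x) = 3*x**2 - 2 pointwise, so the identity holds for every test function. Hence v is the weak derivative of u.


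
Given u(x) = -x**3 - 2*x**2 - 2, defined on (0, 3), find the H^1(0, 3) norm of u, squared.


||u||_{H^1}^2 = 77883/35

The H^1 norm (squared) on an interval (0, L) is
  ||u||_{H^1}^2 = ∫_0^L u(x)^2 dx + ∫_0^L u'(x)^2 dx.
Compute u'(x) = -3*x**2 - 4*x.
Then u(x)^2 = x**6 + 4*x**5 + 4*x**4 + 4*x**3 + 8*x**2 + 4 and u'(x)^2 = 9*x**4 + 24*x**3 + 16*x**2.
Integrate each monomial from 0 to 3 using ∫_0^3 c·x^n dx = c·3^(n+1)/(n+1):
  ∫_0^3 u(x)^2 dx = ∫_0^3 (x^6 + 4*x^5 + 4*x^4 + 4*x^3 + 8*x^2 + 4) dx. Term by term:
    ∫_0^3 x^6 dx = 2187/7;  ∫_0^3 4*x^5 dx = 486;  ∫_0^3 4*x^4 dx = 972/5;
    ∫_0^3 4*x^3 dx = 81;  ∫_0^3 8*x^2 dx = 72;  ∫_0^3 4 dx = 12.
  Sum: 2187/7 + 486 + 972/5 + 81 + 72 + 12 = 40524/35.
  ∫_0^3 u'(x)^2 dx = ∫_0^3 (9*x^4 + 24*x^3 + 16*x^2) dx. Term by term:
    ∫_0^3 9*x^4 dx = 2187/5;  ∫_0^3 24*x^3 dx = 486;  ∫_0^3 16*x^2 dx = 144.
  Sum: 2187/5 + 486 + 144 = 5337/5.
Adding: ||u||_{H^1}^2 = 40524/35 + 5337/5 = 77883/35.


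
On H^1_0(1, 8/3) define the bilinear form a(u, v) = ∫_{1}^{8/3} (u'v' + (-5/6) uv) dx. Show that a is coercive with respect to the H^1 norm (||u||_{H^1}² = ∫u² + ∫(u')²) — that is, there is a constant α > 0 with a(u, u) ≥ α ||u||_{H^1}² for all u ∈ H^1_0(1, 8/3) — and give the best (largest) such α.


α = (-125 + 54*π^2)/(6*(25 + 9*π^2))

Coercivity of a(·,·) on H^1_0(1, 8/3) means a(u, u) ≥ α ||u||_{H^1}² for every u ∈ H^1_0.
The interval has length L = 5/3, and Poincaré/coercivity depend only on L. Here a(u, u) = ∫(u')² + (-5/6)·∫u².
Here c = -5/6 < 0 with |c| < (π/L)² = 9*π^2/25, so coercivity still holds. The condition a(u,u) ≥ α||u||_{H^1}² reads (1−α)∫(u')² ≥ (α−c)∫u². Any admissible α is ≤ 1 (rapidly oscillating u have ∫u²/∫(u')² → 0), and α = 1 would force 0 ≥ (1−c)∫u², impossible since c < 1; so 1−α > 0. By the sharp Poincaré inequality on H^1_0 of an interval of length L, ∫(u')² ≥ (π/L)²∫u² with equality for the first sine mode sin(π(x−x₀)/L) (x₀ the left endpoint), so the inequality holds for all u iff (1−α)(π/L)² ≥ α − c, i.e. α ≤ ((π/L)² + c)/((π/L)² + 1) = (1 + c(L/π)²)/(1 + (L/π)²). (Direct route, valid since c ≤ 0: Poincaré gives c∫u² ≥ c(L/π)²∫(u')², so a(u,u) ≥ (1 + c(L/π)²)∫(u')², while ||u||_{H^1}² ≤ (1 + (L/π)²)∫(u')²; dividing yields the same α.) With (π/L)² = 9*π^2/25 and c = -5/6, the largest admissible constant is α = ((π/L)² + c)/((π/L)² + 1).
Simplifying, α = (-125 + 54*π^2)/(6*(25 + 9*π^2)).


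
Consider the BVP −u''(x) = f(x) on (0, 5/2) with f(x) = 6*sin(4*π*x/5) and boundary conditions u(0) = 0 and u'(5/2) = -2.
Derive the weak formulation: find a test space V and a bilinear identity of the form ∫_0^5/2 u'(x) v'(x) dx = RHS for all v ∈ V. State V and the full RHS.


V = {v ∈ H^1(0, 5/2) : v(0) = 0} (test functions vanish at x = 0 where u is specified); weak form: ∫_0^5/2 u'v' dx = ∫_0^5/2 (6*sin(4*π*x/5)) v dx − 2·v(5/2) for all v ∈ V.

Multiply both sides by a test function v and integrate from 0 to 5/2:
  ∫_0^5/2 −u''(x) v(x) dx = ∫_0^5/2 f(x) v(x) dx.
Integrate the LHS by parts once:
  ∫_0^5/2 −u'' v dx = −[u'(x) v(x)]_0^5/2 + ∫_0^5/2 u'(x) v'(x) dx.
Thus ∫_0^5/2 u'(x) v'(x) dx = ∫_0^5/2 f(x) v(x) dx + [u'(x) v(x)]_0^5/2.
Choose V so that boundary terms are either known or forced to vanish.
Mixed BC: u(0) = 0 (Dirichlet) and u'(5/2) = -2 (Neumann). Define V = {v ∈ H^1(0, 5/2) : v(0) = 0}. Then [u' v]_0^5/2 = u'(5/2)·v(5/2) − u'(0)·0 = − 2·v(5/2).
Weak formulation: find u (satisfying any essential BC) such that ∫_0^5/2 u'(x) v'(x) dx = ∫_0^5/2 f v dx − 2·v(5/2) for all v ∈ V (Dirichlet at 0 absorbed into V; Neumann datum at x = 5/2 contributes the boundary term).
Substituting f(x) = 6*sin(4*π*x/5), the right-hand side is ∫_0^5/2 (6*sin(4*π*x/5)) v dx − 2·v(5/2).


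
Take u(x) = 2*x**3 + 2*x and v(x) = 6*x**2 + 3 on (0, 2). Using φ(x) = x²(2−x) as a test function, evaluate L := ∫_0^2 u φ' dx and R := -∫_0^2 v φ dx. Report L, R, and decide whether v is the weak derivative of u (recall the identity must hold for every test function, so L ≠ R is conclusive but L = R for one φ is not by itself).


LHS = -232/15, RHS = -84/5. No, v is not the weak derivative of u.

u(x) = 2*x**3 + 2*x, classical derivative u'(x) = 6*x**2 + 2.
φ(x) = x²(2−x), so φ'(x) = x*(4 - 3*x).
Note φ(0) = φ(2) = 0, so the boundary term u·φ vanishes.
LHS = ∫_0^2 u(x) φ'(x) dx = ∫_0^2 (-6*x^5 + 8*x^4 - 6*x^3 + 8*x^2) dx. Term by term:
  ∫_0^2 -6*x^5 dx = -64;  ∫_0^2 8*x^4 dx = 256/5;  ∫_0^2 -6*x^3 dx = -24;
  ∫_0^2 8*x^2 dx = 64/3.
Sum: -64 + 256/5 − 24 + 64/3 = -232/15.
So LHS = -232/15.
∫_0^2 v(x) φ(x) dx = ∫_0^2 (-6*x^5 + 12*x^4 - 3*x^3 + 6*x^2) dx. Term by term:
  ∫_0^2 -6*x^5 dx = -64;  ∫_0^2 12*x^4 dx = 384/5;  ∫_0^2 -3*x^3 dx = -12;
  ∫_0^2 6*x^2 dx = 16.
Sum: -64 + 384/5 − 12 + 16 = 84/5.
So RHS = -∫_0^2 v(x) φ(x) dx = -84/5.
LHS − RHS = 4/3 ≠ 0, so the identity fails.
(For a valid weak derivative the identity must hold for EVERY test function, in particular this one. The failure shows v is NOT the weak derivative of u.)
Correct weak derivative would be u'(x) = 6*x**2 + 2.


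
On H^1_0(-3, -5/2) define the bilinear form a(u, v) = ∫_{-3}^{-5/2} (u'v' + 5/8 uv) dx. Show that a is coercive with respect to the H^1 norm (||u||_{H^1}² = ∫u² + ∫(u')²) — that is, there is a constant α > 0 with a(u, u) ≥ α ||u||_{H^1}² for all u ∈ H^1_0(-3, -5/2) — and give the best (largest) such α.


α = (5 + 32*π^2)/(8*(1 + 4*π^2))

Coercivity of a(·,·) on H^1_0(-3, -5/2) means a(u, u) ≥ α ||u||_{H^1}² for every u ∈ H^1_0.
The interval has length L = 1/2, and Poincaré/coercivity depend only on L. Here a(u, u) = ∫(u')² + (5/8)·∫u².
Here 0 < c = 5/8 < 1. The condition a(u,u) ≥ α||u||_{H^1}² reads (1−α)∫(u')² ≥ (α−c)∫u². Any admissible α is ≤ 1 (rapidly oscillating u have ∫u²/∫(u')² → 0), and α = 1 would force 0 ≥ (1−c)∫u², impossible since c < 1; so 1−α > 0. By the sharp Poincaré inequality on H^1_0 of an interval of length L, ∫(u')² ≥ (π/L)²∫u² with equality for the first sine mode sin(π(x−x₀)/L) (x₀ the left endpoint), so the inequality holds for all u iff (1−α)(π/L)² ≥ α − c, i.e. α ≤ ((π/L)² + c)/((π/L)² + 1) = (1 + c(L/π)²)/(1 + (L/π)²). With (π/L)² = 4*π^2 and c = 5/8, the largest admissible constant is α = ((π/L)² + c)/((π/L)² + 1).
Simplifying, α = (5 + 32*π^2)/(8*(1 + 4*π^2)).


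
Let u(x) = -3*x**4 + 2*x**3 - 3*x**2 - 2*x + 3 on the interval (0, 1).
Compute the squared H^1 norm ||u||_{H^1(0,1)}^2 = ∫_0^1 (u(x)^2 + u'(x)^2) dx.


||u||_{H^1}^2 = 10531/210

The H^1 norm (squared) on an interval (0, L) is
  ||u||_{H^1}^2 = ∫_0^L u(x)^2 dx + ∫_0^L u'(x)^2 dx.
Compute u'(x) = -12*x**3 + 6*x**2 - 6*x - 2.
Then u(x)^2 = 9*x**8 - 12*x**7 + 22*x**6 - 17*x**4 + 24*x**3 - 14*x**2 - 12*x + 9 and u'(x)^2 = 144*x**6 - 144*x**5 + 180*x**4 - 24*x**3 + 12*x**2 + 24*x + 4.
Integrate each monomial from 0 to 1 using ∫_0^1 c·x^n dx = c·1^(n+1)/(n+1):
  ∫_0^1 u(x)^2 dx = ∫_0^1 (9*x^8 - 12*x^7 + 22*x^6 - 17*x^4 + 24*x^3 - 14*x^2 - 12*x + 9) dx. Term by term:
    ∫_0^1 9*x^8 dx = 1;  ∫_0^1 -12*x^7 dx = -3/2;  ∫_0^1 22*x^6 dx = 22/7;
    ∫_0^1 -17*x^4 dx = -17/5;  ∫_0^1 24*x^3 dx = 6;  ∫_0^1 -14*x^2 dx = -14/3;
    ∫_0^1 -12*x dx = -6;  ∫_0^1 9 dx = 9.
  Sum: 1 − 3/2 + 22/7 − 17/5 + 6 − 14/3 − 6 + 9 = 751/210.
  ∫_0^1 u'(x)^2 dx = ∫_0^1 (144*x^6 - 144*x^5 + 180*x^4 - 24*x^3 + 12*x^2 + 24*x + 4) dx. Term by term:
    ∫_0^1 144*x^6 dx = 144/7;  ∫_0^1 -144*x^5 dx = -24;  ∫_0^1 180*x^4 dx = 36;
    ∫_0^1 -24*x^3 dx = -6;  ∫_0^1 12*x^2 dx = 4;  ∫_0^1 24*x dx = 12;
    ∫_0^1 4 dx = 4.
  Sum: 144/7 − 24 + 36 − 6 + 4 + 12 + 4 = 326/7.
Adding: ||u||_{H^1}^2 = 751/210 + 326/7 = 10531/210.
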